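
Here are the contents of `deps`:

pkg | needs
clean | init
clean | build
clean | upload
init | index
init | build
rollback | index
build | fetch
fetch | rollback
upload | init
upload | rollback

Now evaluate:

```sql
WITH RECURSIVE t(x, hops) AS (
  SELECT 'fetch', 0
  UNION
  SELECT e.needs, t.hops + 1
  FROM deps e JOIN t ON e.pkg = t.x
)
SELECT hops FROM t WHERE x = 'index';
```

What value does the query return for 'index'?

2

Base: (fetch, hops=0).
Iteration 1: edges from {fetch} -> (rollback, hops=1).
Iteration 2: edges from {rollback} -> (index, hops=2).
Iteration 3: no outgoing edges from {index}; recursion stops.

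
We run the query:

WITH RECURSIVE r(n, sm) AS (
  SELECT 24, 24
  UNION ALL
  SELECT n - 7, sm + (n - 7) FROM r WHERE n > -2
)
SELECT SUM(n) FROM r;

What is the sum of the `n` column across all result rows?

Base: n=24, sm=24.
Iteration 1: 24 > -2 holds -> n = 24 - 7 = 17, sm = 24 + 17 = 41.
Iteration 2: 17 > -2 holds -> n = 17 - 7 = 10, sm = 41 + 10 = 51.
Iteration 3: 10 > -2 holds -> n = 10 - 7 = 3, sm = 51 + 3 = 54.
Iteration 4: 3 > -2 holds -> n = 3 - 7 = -4, sm = 54 + -4 = 50.
Iteration 5: -4 > -2 fails; recursion stops.
SUM(n) = 24 + 17 + 10 + 3 + -4 = 50.

50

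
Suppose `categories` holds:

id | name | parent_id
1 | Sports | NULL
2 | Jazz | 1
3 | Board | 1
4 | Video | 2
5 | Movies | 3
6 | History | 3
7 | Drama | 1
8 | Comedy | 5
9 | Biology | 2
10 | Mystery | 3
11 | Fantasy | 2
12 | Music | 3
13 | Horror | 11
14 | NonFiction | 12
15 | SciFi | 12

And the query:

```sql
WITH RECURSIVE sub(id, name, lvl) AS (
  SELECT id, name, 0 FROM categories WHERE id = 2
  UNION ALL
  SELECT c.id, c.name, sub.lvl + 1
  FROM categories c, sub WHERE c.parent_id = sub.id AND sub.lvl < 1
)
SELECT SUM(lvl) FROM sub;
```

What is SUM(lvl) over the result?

3

Base: id=2 (Jazz) at lvl 0.
Iteration 1: rows with parent_id in {2} -> Video (id 4, lvl 1), Biology (id 9, lvl 1), Fantasy (id 11, lvl 1).
Iteration 2: lvl < 1 fails for all current rows; recursion stops.
SUM(lvl) = 0 + 1 + 1 + 1 = 3.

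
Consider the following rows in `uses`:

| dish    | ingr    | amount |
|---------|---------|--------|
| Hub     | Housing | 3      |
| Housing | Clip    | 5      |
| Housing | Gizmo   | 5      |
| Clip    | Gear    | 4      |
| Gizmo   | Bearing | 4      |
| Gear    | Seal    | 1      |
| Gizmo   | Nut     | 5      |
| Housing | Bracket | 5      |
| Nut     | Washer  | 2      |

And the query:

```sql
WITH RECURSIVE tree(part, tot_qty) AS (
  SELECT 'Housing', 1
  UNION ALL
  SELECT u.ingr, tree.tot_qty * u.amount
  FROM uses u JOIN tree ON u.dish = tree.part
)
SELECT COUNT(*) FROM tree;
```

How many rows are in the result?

Base: (Housing, tot_qty=1).
Iteration 1: components of {Housing} -> Bracket = 1*5 = 5, Clip = 1*5 = 5, Gizmo = 1*5 = 5.
Iteration 2: components of {Bracket,Clip,Gizmo} -> Bearing = 5*4 = 20, Gear = 5*4 = 20, Nut = 5*5 = 25.
Iteration 3: components of {Bearing,Gear,Nut} -> Seal = 20*1 = 20, Washer = 25*2 = 50.
Iteration 4: no further components; recursion stops.
Total rows emitted: 9.

9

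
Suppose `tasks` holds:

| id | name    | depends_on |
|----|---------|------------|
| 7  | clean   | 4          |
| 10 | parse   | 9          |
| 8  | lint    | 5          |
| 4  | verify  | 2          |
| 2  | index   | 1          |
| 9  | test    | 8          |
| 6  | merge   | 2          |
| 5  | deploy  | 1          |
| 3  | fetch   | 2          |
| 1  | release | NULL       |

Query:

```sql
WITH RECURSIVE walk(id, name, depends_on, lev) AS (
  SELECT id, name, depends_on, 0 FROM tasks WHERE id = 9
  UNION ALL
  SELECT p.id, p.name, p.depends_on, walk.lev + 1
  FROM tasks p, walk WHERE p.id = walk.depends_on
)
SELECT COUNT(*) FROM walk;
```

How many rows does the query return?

Base: id=9 (test), depends_on=8, lev 0.
Iteration 1: join on id=8 -> lint (id 8, depends_on=5, lev 1).
Iteration 2: join on id=5 -> deploy (id 5, depends_on=1, lev 2).
Iteration 3: join on id=1 -> release (id 1, depends_on=NULL, lev 3).
Iteration 4: depends_on is NULL; no match; recursion stops.
Total rows emitted: 4.

4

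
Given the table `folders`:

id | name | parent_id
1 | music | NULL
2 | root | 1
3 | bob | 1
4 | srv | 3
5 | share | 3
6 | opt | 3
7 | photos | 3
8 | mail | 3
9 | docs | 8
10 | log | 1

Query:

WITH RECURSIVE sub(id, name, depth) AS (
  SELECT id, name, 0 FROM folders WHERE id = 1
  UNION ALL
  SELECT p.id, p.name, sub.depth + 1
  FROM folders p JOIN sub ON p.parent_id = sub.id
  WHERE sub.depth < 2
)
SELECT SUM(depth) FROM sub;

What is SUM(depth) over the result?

Base: id=1 (music) at depth 0.
Iteration 1: rows with parent_id in {1} -> root (id 2, depth 1), bob (id 3, depth 1), log (id 10, depth 1).
Iteration 2: rows with parent_id in {2,3,10} -> srv (id 4, depth 2), share (id 5, depth 2), opt (id 6, depth 2), photos (id 7, depth 2), mail (id 8, depth 2).
Iteration 3: depth < 2 fails for all current rows; recursion stops.
SUM(depth) = 0 + 1 + 1 + 1 + 2 + 2 + 2 + 2 + 2 = 13.

13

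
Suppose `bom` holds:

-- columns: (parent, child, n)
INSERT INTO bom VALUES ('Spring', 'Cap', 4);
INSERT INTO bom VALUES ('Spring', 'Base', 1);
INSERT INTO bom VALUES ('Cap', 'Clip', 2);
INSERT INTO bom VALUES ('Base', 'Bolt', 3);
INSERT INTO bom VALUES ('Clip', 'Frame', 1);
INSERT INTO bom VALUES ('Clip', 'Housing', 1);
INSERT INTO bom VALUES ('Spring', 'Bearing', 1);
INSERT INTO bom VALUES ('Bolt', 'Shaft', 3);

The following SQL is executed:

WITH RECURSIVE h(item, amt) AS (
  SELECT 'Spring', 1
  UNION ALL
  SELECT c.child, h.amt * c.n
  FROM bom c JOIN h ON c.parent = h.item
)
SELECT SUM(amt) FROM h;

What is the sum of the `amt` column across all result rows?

43

Base: (Spring, amt=1).
Iteration 1: components of {Spring} -> Base = 1*1 = 1, Bearing = 1*1 = 1, Cap = 1*4 = 4.
Iteration 2: components of {Base,Bearing,Cap} -> Bolt = 1*3 = 3, Clip = 4*2 = 8.
Iteration 3: components of {Bolt,Clip} -> Frame = 8*1 = 8, Housing = 8*1 = 8, Shaft = 3*3 = 9.
Iteration 4: no further components; recursion stops.
SUM(amt) = 1 + 4 + 1 + 1 + 8 + 3 + 8 + 8 + 9 = 43.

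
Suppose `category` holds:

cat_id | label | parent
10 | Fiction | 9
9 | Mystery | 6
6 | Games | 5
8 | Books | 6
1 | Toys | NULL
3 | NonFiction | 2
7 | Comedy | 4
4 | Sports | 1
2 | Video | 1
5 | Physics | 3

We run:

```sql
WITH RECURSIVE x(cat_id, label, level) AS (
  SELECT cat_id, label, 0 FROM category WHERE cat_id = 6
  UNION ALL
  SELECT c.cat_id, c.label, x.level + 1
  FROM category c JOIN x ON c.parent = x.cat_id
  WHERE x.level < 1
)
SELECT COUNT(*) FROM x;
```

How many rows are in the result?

Base: cat_id=6 (Games) at level 0.
Iteration 1: rows with parent in {6} -> Books (id 8, level 1), Mystery (id 9, level 1).
Iteration 2: level < 1 fails for all current rows; recursion stops.
Total rows emitted: 3.

3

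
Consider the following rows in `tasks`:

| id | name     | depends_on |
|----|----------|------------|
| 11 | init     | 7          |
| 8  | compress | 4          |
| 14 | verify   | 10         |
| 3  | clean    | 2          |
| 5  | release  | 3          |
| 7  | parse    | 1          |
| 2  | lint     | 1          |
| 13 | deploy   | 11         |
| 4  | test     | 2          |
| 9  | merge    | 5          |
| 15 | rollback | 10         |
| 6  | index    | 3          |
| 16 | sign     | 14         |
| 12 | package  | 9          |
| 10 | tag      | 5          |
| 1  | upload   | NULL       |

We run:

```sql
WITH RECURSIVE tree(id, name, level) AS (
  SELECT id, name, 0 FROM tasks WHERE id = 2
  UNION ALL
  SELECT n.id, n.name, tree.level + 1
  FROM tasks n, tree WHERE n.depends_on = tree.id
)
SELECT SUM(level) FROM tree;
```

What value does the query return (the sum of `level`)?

31

Base: id=2 (lint) at level 0.
Iteration 1: rows with depends_on in {2} -> clean (id 3, level 1), test (id 4, level 1).
Iteration 2: rows with depends_on in {3,4} -> release (id 5, level 2), index (id 6, level 2), compress (id 8, level 2).
Iteration 3: rows with depends_on in {5,6,8} -> merge (id 9, level 3), tag (id 10, level 3).
Iteration 4: rows with depends_on in {9,10} -> package (id 12, level 4), verify (id 14, level 4), rollback (id 15, level 4).
Iteration 5: rows with depends_on in {12,14,15} -> sign (id 16, level 5).
Iteration 6: no rows with depends_on in {16}; recursion stops.
SUM(level) = 0 + 1 + 1 + 2 + 2 + 2 + 3 + 3 + 4 + 4 + 4 + 5 = 31.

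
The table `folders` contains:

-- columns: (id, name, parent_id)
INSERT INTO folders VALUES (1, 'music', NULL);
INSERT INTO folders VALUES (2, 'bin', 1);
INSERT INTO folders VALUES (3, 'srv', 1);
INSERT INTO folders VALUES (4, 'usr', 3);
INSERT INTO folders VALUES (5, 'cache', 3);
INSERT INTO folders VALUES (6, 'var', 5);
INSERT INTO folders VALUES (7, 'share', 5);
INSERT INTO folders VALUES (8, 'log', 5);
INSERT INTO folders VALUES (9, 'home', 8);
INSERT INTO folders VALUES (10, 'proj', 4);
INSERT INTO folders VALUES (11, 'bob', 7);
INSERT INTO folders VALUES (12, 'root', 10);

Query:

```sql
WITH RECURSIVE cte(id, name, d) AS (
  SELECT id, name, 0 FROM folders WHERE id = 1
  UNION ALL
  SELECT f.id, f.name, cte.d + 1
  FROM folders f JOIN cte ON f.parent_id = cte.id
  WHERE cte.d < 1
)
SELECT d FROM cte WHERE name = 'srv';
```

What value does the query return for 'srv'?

Base: id=1 (music) at d 0.
Iteration 1: rows with parent_id in {1} -> bin (id 2, d 1), srv (id 3, d 1).
Iteration 2: d < 1 fails for all current rows; recursion stops.

1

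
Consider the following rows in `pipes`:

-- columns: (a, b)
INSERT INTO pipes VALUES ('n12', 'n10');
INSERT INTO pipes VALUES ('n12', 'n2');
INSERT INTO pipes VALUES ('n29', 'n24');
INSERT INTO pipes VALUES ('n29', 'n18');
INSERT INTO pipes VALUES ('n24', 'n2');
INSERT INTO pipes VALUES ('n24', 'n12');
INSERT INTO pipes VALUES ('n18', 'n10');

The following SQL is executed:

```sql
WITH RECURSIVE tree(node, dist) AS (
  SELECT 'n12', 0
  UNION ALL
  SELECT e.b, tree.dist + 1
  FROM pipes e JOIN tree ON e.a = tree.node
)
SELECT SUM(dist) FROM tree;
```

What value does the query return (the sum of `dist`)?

Base: (n12, dist=0).
Iteration 1: edges from {n12} -> (n10, dist=1), (n2, dist=1).
Iteration 2: no outgoing edges from {n10,n2}; recursion stops.
SUM(dist) = 0 + 1 + 1 = 2.

2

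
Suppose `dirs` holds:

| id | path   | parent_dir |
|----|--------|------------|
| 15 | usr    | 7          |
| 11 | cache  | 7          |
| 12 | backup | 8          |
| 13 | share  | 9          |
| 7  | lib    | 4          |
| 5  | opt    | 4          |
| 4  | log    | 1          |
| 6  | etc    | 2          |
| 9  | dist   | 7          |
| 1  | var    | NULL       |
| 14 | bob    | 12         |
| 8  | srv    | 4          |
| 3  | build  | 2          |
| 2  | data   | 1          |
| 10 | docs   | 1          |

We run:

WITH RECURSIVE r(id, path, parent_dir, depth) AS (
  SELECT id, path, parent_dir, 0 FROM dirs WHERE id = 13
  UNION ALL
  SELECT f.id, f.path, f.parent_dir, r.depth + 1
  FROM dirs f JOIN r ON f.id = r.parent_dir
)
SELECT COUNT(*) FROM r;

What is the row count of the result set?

5

Base: id=13 (share), parent_dir=9, depth 0.
Iteration 1: join on id=9 -> dist (id 9, parent_dir=7, depth 1).
Iteration 2: join on id=7 -> lib (id 7, parent_dir=4, depth 2).
Iteration 3: join on id=4 -> log (id 4, parent_dir=1, depth 3).
Iteration 4: join on id=1 -> var (id 1, parent_dir=NULL, depth 4).
Iteration 5: parent_dir is NULL; no match; recursion stops.
Total rows emitted: 5.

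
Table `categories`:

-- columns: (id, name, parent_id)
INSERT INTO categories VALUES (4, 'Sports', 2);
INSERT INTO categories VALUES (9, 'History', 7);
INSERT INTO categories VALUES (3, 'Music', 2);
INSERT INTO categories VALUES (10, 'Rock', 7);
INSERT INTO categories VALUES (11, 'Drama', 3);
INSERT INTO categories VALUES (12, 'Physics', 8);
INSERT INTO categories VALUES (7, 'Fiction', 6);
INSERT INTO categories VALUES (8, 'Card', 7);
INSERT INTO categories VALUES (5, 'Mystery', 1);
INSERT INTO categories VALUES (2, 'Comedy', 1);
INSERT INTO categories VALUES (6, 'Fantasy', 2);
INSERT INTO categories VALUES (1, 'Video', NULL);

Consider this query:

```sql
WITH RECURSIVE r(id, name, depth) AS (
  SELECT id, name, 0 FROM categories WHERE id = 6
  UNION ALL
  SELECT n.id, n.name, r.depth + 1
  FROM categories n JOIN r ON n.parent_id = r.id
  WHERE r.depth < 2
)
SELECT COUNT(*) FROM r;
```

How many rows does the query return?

Base: id=6 (Fantasy) at depth 0.
Iteration 1: rows with parent_id in {6} -> Fiction (id 7, depth 1).
Iteration 2: rows with parent_id in {7} -> Card (id 8, depth 2), History (id 9, depth 2), Rock (id 10, depth 2).
Iteration 3: depth < 2 fails for all current rows; recursion stops.
Total rows emitted: 5.

5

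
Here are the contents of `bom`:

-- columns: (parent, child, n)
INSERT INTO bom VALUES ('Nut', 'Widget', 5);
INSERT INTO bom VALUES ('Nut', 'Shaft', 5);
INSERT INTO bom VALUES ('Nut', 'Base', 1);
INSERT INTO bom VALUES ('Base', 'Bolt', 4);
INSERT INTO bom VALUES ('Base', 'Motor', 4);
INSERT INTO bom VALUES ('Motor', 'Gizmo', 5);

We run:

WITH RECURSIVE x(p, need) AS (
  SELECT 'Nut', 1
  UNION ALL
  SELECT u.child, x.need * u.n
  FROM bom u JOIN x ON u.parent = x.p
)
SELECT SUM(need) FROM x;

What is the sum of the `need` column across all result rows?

40

Base: (Nut, need=1).
Iteration 1: components of {Nut} -> Base = 1*1 = 1, Shaft = 1*5 = 5, Widget = 1*5 = 5.
Iteration 2: components of {Base,Shaft,Widget} -> Bolt = 1*4 = 4, Motor = 1*4 = 4.
Iteration 3: components of {Bolt,Motor} -> Gizmo = 4*5 = 20.
Iteration 4: no further components; recursion stops.
SUM(need) = 1 + 5 + 5 + 1 + 4 + 4 + 20 = 40.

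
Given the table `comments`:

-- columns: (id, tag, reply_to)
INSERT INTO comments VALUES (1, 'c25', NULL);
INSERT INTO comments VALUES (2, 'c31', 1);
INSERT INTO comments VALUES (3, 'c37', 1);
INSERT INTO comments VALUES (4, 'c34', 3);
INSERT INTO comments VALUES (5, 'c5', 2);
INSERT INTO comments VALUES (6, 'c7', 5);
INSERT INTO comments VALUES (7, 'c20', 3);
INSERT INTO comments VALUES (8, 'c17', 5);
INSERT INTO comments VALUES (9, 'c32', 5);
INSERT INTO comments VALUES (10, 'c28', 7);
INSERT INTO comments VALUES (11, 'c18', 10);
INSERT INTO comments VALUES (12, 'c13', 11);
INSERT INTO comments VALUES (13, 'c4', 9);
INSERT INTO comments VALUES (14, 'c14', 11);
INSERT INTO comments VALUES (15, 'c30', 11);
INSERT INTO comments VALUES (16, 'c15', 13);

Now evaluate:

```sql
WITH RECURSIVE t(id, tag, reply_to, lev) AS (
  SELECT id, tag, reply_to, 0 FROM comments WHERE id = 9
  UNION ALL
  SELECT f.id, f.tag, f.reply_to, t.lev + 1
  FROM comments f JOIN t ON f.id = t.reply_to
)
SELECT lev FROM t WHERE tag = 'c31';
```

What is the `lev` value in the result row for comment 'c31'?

2

Base: id=9 (c32), reply_to=5, lev 0.
Iteration 1: join on id=5 -> c5 (id 5, reply_to=2, lev 1).
Iteration 2: join on id=2 -> c31 (id 2, reply_to=1, lev 2).
Iteration 3: join on id=1 -> c25 (id 1, reply_to=NULL, lev 3).
Iteration 4: reply_to is NULL; no match; recursion stops.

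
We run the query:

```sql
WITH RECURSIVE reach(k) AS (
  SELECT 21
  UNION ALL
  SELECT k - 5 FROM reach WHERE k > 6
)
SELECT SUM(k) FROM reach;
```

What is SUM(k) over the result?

54

Base: k=21.
Iteration 1: 21 > 6 holds -> k = 21 - 5 = 16.
Iteration 2: 16 > 6 holds -> k = 16 - 5 = 11.
Iteration 3: 11 > 6 holds -> k = 11 - 5 = 6.
Iteration 4: 6 > 6 fails; recursion stops.
SUM(k) = 21 + 16 + 11 + 6 = 54.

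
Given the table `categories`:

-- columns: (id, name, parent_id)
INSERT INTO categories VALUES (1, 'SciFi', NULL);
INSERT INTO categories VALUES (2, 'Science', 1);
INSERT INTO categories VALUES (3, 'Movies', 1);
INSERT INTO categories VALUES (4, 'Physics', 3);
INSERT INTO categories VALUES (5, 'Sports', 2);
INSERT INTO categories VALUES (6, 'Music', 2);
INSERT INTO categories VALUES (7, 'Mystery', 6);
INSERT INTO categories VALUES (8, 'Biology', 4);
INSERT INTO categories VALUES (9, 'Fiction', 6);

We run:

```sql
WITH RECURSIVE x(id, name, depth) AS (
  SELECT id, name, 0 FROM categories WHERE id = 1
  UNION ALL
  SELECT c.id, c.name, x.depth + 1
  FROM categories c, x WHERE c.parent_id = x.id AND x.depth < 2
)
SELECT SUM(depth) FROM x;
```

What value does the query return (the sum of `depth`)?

Base: id=1 (SciFi) at depth 0.
Iteration 1: rows with parent_id in {1} -> Science (id 2, depth 1), Movies (id 3, depth 1).
Iteration 2: rows with parent_id in {2,3} -> Physics (id 4, depth 2), Sports (id 5, depth 2), Music (id 6, depth 2).
Iteration 3: depth < 2 fails for all current rows; recursion stops.
SUM(depth) = 0 + 1 + 1 + 2 + 2 + 2 = 8.

8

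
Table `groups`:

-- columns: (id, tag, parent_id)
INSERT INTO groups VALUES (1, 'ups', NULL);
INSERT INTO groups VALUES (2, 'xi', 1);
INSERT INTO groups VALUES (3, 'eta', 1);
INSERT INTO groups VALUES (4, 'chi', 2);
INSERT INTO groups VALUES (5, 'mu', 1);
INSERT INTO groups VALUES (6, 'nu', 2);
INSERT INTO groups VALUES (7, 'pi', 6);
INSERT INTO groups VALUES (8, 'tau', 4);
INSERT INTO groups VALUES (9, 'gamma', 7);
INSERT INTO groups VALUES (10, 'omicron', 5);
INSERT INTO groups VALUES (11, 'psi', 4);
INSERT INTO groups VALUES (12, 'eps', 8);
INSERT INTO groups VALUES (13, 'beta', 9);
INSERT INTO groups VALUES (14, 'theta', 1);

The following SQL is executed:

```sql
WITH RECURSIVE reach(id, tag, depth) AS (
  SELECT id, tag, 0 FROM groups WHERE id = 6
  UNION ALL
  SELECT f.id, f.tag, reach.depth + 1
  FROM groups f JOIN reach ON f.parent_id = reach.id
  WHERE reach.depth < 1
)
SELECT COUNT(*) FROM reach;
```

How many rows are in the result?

Base: id=6 (nu) at depth 0.
Iteration 1: rows with parent_id in {6} -> pi (id 7, depth 1).
Iteration 2: depth < 1 fails for all current rows; recursion stops.
Total rows emitted: 2.

2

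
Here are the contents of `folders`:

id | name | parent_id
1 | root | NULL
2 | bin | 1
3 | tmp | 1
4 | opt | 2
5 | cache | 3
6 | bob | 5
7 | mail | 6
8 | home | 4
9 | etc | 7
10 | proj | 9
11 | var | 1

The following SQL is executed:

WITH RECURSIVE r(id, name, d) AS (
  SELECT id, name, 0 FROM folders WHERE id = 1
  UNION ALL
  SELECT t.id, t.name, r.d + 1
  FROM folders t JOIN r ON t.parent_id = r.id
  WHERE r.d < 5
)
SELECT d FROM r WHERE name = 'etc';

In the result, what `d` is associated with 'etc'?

5

Base: id=1 (root) at d 0.
Iteration 1: rows with parent_id in {1} -> bin (id 2, d 1), tmp (id 3, d 1), var (id 11, d 1).
Iteration 2: rows with parent_id in {2,3,11} -> opt (id 4, d 2), cache (id 5, d 2).
Iteration 3: rows with parent_id in {4,5} -> bob (id 6, d 3), home (id 8, d 3).
Iteration 4: rows with parent_id in {6,8} -> mail (id 7, d 4).
Iteration 5: rows with parent_id in {7} -> etc (id 9, d 5).
Iteration 6: d < 5 fails for all current rows; recursion stops.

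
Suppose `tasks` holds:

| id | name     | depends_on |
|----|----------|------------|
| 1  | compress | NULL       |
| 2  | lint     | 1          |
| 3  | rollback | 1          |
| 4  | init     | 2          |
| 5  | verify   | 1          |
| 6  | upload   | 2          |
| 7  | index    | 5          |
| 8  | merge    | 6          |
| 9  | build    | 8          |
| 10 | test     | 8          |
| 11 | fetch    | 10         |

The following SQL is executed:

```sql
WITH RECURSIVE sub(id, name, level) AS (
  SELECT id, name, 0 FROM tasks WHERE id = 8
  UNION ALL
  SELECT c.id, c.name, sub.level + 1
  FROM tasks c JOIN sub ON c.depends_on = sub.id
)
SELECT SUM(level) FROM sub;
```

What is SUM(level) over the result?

4

Base: id=8 (merge) at level 0.
Iteration 1: rows with depends_on in {8} -> build (id 9, level 1), test (id 10, level 1).
Iteration 2: rows with depends_on in {9,10} -> fetch (id 11, level 2).
Iteration 3: no rows with depends_on in {11}; recursion stops.
SUM(level) = 0 + 1 + 1 + 2 = 4.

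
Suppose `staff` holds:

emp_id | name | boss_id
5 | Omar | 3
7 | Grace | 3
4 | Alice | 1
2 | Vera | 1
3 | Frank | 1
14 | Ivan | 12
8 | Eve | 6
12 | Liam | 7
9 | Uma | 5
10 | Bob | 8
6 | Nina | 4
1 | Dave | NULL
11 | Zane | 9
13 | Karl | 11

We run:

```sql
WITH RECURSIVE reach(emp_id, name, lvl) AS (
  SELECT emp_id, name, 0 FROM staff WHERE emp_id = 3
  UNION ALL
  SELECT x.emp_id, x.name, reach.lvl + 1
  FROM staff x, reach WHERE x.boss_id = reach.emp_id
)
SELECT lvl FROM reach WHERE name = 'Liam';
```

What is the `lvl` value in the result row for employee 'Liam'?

Base: emp_id=3 (Frank) at lvl 0.
Iteration 1: rows with boss_id in {3} -> Omar (id 5, lvl 1), Grace (id 7, lvl 1).
Iteration 2: rows with boss_id in {5,7} -> Uma (id 9, lvl 2), Liam (id 12, lvl 2).
Iteration 3: rows with boss_id in {9,12} -> Zane (id 11, lvl 3), Ivan (id 14, lvl 3).
Iteration 4: rows with boss_id in {11,14} -> Karl (id 13, lvl 4).
Iteration 5: no rows with boss_id in {13}; recursion stops.

2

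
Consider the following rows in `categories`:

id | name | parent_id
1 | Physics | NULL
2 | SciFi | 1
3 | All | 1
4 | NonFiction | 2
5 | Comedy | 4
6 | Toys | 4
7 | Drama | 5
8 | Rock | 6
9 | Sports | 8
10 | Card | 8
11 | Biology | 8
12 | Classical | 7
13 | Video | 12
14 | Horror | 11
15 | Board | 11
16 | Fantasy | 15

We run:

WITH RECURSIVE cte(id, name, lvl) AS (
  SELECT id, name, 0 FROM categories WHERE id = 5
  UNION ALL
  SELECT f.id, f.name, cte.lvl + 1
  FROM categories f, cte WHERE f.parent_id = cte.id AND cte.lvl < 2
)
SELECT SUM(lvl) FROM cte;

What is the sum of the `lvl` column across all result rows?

Base: id=5 (Comedy) at lvl 0.
Iteration 1: rows with parent_id in {5} -> Drama (id 7, lvl 1).
Iteration 2: rows with parent_id in {7} -> Classical (id 12, lvl 2).
Iteration 3: lvl < 2 fails for all current rows; recursion stops.
SUM(lvl) = 0 + 1 + 2 = 3.

3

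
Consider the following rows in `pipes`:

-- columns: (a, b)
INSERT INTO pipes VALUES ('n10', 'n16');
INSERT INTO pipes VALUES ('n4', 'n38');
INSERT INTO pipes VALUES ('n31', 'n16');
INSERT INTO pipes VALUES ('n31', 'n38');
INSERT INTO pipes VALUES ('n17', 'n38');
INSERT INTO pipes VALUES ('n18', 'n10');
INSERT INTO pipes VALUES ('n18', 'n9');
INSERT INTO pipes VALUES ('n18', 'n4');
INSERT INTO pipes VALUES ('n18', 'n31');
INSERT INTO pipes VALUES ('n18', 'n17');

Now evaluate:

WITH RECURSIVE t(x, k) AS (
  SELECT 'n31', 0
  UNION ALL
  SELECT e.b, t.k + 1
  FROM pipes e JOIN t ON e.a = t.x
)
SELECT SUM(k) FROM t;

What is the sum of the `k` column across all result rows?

2

Base: (n31, k=0).
Iteration 1: edges from {n31} -> (n16, k=1), (n38, k=1).
Iteration 2: no outgoing edges from {n16,n38}; recursion stops.
SUM(k) = 0 + 1 + 1 = 2.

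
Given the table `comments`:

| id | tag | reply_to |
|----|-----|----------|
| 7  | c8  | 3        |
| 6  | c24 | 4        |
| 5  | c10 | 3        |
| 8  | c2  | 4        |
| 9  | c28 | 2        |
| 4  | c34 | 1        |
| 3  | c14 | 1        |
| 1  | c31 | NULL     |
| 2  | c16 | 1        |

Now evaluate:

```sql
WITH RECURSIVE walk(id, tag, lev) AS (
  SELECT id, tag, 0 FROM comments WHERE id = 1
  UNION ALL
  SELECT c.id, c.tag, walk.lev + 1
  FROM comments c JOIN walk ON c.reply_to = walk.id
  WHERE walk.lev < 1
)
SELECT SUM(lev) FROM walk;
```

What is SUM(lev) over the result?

Base: id=1 (c31) at lev 0.
Iteration 1: rows with reply_to in {1} -> c16 (id 2, lev 1), c14 (id 3, lev 1), c34 (id 4, lev 1).
Iteration 2: lev < 1 fails for all current rows; recursion stops.
SUM(lev) = 0 + 1 + 1 + 1 = 3.

3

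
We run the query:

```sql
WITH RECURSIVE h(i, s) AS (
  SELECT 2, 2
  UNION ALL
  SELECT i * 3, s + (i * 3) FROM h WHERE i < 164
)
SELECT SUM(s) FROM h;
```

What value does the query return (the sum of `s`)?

Base: i=2, s=2.
Iteration 1: 2 < 164 holds -> i = 2 * 3 = 6, s = 2 + 6 = 8.
Iteration 2: 6 < 164 holds -> i = 6 * 3 = 18, s = 8 + 18 = 26.
Iteration 3: 18 < 164 holds -> i = 18 * 3 = 54, s = 26 + 54 = 80.
Iteration 4: 54 < 164 holds -> i = 54 * 3 = 162, s = 80 + 162 = 242.
Iteration 5: 162 < 164 holds -> i = 162 * 3 = 486, s = 242 + 486 = 728.
Iteration 6: 486 < 164 fails; recursion stops.
SUM(s) = 2 + 8 + 26 + 80 + 242 + 728 = 1086.

1086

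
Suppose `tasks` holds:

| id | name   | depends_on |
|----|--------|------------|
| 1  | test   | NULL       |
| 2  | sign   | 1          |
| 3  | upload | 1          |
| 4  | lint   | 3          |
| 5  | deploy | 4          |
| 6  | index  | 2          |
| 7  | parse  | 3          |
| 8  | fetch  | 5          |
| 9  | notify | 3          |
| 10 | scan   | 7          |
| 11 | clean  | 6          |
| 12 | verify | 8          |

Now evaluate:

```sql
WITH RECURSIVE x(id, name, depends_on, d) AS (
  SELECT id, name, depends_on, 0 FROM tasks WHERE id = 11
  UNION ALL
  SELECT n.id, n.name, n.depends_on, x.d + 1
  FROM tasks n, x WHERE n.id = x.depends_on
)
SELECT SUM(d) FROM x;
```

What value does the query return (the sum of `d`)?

Base: id=11 (clean), depends_on=6, d 0.
Iteration 1: join on id=6 -> index (id 6, depends_on=2, d 1).
Iteration 2: join on id=2 -> sign (id 2, depends_on=1, d 2).
Iteration 3: join on id=1 -> test (id 1, depends_on=NULL, d 3).
Iteration 4: depends_on is NULL; no match; recursion stops.
SUM(d) = 0 + 1 + 2 + 3 = 6.

6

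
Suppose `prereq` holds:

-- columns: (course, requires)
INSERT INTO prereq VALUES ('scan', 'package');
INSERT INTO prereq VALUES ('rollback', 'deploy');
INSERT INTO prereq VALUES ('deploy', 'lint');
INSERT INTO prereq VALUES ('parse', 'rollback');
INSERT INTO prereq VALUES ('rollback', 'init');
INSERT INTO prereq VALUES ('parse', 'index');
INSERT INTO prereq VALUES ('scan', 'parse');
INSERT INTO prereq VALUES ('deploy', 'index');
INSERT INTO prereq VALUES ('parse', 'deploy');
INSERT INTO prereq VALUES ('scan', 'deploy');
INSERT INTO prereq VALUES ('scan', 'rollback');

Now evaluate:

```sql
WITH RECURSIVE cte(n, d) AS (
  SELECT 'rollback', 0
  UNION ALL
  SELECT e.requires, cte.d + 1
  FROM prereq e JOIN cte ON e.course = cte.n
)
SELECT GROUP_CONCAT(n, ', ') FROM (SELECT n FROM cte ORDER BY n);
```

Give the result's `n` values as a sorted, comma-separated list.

deploy, index, init, lint, rollback

Base: (rollback, d=0).
Iteration 1: edges from {rollback} -> (deploy, d=1), (init, d=1).
Iteration 2: edges from {deploy,init} -> (index, d=2), (lint, d=2).
Iteration 3: no outgoing edges from {index,lint}; recursion stops.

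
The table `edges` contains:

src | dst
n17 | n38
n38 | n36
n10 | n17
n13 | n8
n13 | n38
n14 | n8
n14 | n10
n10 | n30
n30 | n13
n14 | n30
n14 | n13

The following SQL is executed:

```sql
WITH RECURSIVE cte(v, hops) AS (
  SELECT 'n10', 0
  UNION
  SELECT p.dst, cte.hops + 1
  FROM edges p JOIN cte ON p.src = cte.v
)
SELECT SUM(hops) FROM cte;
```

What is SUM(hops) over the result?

19

Base: (n10, hops=0).
Iteration 1: edges from {n10} -> (n17, hops=1), (n30, hops=1).
Iteration 2: edges from {n17,n30} -> (n13, hops=2), (n38, hops=2).
Iteration 3: edges from {n13,n38} -> (n36, hops=3), (n38, hops=3), (n8, hops=3).
Iteration 4: edges from {n36,n38,n8} -> (n36, hops=4).
Iteration 5: no outgoing edges from {n36}; recursion stops.
SUM(hops) = 0 + 1 + 1 + 2 + 2 + 3 + 3 + 3 + 4 = 19.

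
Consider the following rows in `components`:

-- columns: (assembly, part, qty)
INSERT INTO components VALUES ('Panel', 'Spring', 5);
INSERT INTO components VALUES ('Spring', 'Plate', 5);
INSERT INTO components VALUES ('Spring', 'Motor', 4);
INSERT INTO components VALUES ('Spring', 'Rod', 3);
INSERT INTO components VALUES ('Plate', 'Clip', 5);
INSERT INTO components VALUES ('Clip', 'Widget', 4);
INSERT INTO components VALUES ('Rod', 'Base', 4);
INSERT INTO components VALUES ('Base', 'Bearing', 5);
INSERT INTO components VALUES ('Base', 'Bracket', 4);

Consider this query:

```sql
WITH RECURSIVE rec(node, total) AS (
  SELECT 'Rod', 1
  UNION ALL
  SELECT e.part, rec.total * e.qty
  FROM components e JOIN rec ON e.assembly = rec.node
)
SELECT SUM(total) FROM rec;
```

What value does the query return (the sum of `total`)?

Base: (Rod, total=1).
Iteration 1: components of {Rod} -> Base = 1*4 = 4.
Iteration 2: components of {Base} -> Bearing = 4*5 = 20, Bracket = 4*4 = 16.
Iteration 3: no further components; recursion stops.
SUM(total) = 1 + 4 + 20 + 16 = 41.

41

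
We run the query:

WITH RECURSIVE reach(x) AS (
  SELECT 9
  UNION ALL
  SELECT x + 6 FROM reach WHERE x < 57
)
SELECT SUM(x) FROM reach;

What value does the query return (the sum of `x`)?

Base: x=9.
Iteration 1: 9 < 57 holds -> x = 9 + 6 = 15.
Iteration 2: 15 < 57 holds -> x = 15 + 6 = 21.
Iteration 3: 21 < 57 holds -> x = 21 + 6 = 27.
Iteration 4: 27 < 57 holds -> x = 27 + 6 = 33.
Iteration 5: 33 < 57 holds -> x = 33 + 6 = 39.
Iteration 6: 39 < 57 holds -> x = 39 + 6 = 45.
Iteration 7: 45 < 57 holds -> x = 45 + 6 = 51.
Iteration 8: 51 < 57 holds -> x = 51 + 6 = 57.
Iteration 9: 57 < 57 fails; recursion stops.
SUM(x) = 9 + 15 + 21 + 27 + 33 + 39 + 45 + 51 + 57 = 297.

297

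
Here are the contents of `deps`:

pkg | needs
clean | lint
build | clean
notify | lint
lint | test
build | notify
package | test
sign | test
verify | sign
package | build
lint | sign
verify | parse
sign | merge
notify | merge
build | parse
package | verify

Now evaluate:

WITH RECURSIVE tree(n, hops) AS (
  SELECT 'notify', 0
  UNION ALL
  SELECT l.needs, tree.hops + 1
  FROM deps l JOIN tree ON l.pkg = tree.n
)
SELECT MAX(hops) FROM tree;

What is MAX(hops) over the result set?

Base: (notify, hops=0).
Iteration 1: edges from {notify} -> (lint, hops=1), (merge, hops=1).
Iteration 2: edges from {lint,merge} -> (sign, hops=2), (test, hops=2).
Iteration 3: edges from {sign,test} -> (merge, hops=3), (test, hops=3).
Iteration 4: no outgoing edges from {merge,test}; recursion stops.
hops values: 0, 1, 1, 2, 2, 3, 3; the maximum is 3.

3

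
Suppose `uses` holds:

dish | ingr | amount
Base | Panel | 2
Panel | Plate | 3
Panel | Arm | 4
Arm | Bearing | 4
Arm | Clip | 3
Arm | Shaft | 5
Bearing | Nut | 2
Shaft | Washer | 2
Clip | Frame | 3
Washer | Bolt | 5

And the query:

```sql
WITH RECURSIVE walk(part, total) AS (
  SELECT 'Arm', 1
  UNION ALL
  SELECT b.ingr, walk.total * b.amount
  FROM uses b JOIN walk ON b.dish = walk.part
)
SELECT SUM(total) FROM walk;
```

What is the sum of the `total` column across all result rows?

90

Base: (Arm, total=1).
Iteration 1: components of {Arm} -> Bearing = 1*4 = 4, Clip = 1*3 = 3, Shaft = 1*5 = 5.
Iteration 2: components of {Bearing,Clip,Shaft} -> Frame = 3*3 = 9, Nut = 4*2 = 8, Washer = 5*2 = 10.
Iteration 3: components of {Frame,Nut,Washer} -> Bolt = 10*5 = 50.
Iteration 4: no further components; recursion stops.
SUM(total) = 1 + 4 + 3 + 5 + 8 + 9 + 10 + 50 = 90.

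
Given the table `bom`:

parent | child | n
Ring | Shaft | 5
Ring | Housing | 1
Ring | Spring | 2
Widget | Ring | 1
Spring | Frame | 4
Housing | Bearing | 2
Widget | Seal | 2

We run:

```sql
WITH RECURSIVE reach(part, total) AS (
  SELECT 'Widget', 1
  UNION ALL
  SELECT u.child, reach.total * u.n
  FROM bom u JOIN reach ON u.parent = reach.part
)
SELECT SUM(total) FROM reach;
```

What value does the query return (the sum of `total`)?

22

Base: (Widget, total=1).
Iteration 1: components of {Widget} -> Ring = 1*1 = 1, Seal = 1*2 = 2.
Iteration 2: components of {Ring,Seal} -> Housing = 1*1 = 1, Shaft = 1*5 = 5, Spring = 1*2 = 2.
Iteration 3: components of {Housing,Shaft,Spring} -> Bearing = 1*2 = 2, Frame = 2*4 = 8.
Iteration 4: no further components; recursion stops.
SUM(total) = 1 + 2 + 1 + 1 + 2 + 5 + 2 + 8 = 22.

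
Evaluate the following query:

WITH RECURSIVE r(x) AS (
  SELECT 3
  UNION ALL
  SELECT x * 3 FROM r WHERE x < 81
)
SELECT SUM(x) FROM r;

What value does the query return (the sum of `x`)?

120

Base: x=3.
Iteration 1: 3 < 81 holds -> x = 3 * 3 = 9.
Iteration 2: 9 < 81 holds -> x = 9 * 3 = 27.
Iteration 3: 27 < 81 holds -> x = 27 * 3 = 81.
Iteration 4: 81 < 81 fails; recursion stops.
SUM(x) = 3 + 9 + 27 + 81 = 120.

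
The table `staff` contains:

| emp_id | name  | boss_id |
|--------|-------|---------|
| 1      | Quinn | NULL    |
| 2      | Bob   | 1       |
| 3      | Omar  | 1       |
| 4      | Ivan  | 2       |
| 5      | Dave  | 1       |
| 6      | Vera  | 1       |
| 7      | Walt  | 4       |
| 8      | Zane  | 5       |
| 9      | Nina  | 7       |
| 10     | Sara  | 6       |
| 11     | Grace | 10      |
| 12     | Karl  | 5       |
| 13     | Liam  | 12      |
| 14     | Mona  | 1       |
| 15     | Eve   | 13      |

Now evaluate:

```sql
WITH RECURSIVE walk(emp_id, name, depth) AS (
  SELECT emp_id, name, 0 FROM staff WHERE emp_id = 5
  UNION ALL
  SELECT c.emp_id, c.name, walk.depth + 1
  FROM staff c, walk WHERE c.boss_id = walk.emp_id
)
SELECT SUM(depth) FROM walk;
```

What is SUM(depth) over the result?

Base: emp_id=5 (Dave) at depth 0.
Iteration 1: rows with boss_id in {5} -> Zane (id 8, depth 1), Karl (id 12, depth 1).
Iteration 2: rows with boss_id in {8,12} -> Liam (id 13, depth 2).
Iteration 3: rows with boss_id in {13} -> Eve (id 15, depth 3).
Iteration 4: no rows with boss_id in {15}; recursion stops.
SUM(depth) = 0 + 1 + 1 + 2 + 3 = 7.

7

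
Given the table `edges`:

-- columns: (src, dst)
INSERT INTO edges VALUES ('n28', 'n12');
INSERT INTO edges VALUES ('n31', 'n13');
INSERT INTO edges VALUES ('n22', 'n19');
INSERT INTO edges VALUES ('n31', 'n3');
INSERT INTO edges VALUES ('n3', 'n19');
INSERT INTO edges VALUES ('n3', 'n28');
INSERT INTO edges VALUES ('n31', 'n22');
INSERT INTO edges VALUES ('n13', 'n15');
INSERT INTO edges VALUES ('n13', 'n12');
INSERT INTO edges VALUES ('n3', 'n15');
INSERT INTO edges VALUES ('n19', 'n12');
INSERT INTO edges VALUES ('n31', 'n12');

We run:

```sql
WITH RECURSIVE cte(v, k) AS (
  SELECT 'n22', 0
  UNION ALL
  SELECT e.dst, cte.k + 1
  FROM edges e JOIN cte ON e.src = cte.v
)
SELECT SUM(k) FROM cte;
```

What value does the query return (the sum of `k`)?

Base: (n22, k=0).
Iteration 1: edges from {n22} -> (n19, k=1).
Iteration 2: edges from {n19} -> (n12, k=2).
Iteration 3: no outgoing edges from {n12}; recursion stops.
SUM(k) = 0 + 1 + 2 = 3.

3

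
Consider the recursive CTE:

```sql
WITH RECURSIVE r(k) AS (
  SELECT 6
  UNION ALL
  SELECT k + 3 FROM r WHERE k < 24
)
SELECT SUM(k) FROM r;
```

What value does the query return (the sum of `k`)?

Base: k=6.
Iteration 1: 6 < 24 holds -> k = 6 + 3 = 9.
Iteration 2: 9 < 24 holds -> k = 9 + 3 = 12.
Iteration 3: 12 < 24 holds -> k = 12 + 3 = 15.
Iteration 4: 15 < 24 holds -> k = 15 + 3 = 18.
Iteration 5: 18 < 24 holds -> k = 18 + 3 = 21.
Iteration 6: 21 < 24 holds -> k = 21 + 3 = 24.
Iteration 7: 24 < 24 fails; recursion stops.
SUM(k) = 6 + 9 + 12 + 15 + 18 + 21 + 24 = 105.

105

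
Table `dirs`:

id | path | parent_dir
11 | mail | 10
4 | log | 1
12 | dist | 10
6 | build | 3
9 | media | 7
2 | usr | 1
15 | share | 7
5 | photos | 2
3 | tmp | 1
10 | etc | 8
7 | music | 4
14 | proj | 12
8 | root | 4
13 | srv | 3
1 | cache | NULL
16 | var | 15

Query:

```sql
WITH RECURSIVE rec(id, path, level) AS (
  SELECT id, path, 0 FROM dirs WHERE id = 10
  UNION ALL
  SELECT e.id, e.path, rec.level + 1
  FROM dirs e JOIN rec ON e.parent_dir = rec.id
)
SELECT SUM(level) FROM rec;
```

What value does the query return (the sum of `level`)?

4

Base: id=10 (etc) at level 0.
Iteration 1: rows with parent_dir in {10} -> mail (id 11, level 1), dist (id 12, level 1).
Iteration 2: rows with parent_dir in {11,12} -> proj (id 14, level 2).
Iteration 3: no rows with parent_dir in {14}; recursion stops.
SUM(level) = 0 + 1 + 1 + 2 = 4.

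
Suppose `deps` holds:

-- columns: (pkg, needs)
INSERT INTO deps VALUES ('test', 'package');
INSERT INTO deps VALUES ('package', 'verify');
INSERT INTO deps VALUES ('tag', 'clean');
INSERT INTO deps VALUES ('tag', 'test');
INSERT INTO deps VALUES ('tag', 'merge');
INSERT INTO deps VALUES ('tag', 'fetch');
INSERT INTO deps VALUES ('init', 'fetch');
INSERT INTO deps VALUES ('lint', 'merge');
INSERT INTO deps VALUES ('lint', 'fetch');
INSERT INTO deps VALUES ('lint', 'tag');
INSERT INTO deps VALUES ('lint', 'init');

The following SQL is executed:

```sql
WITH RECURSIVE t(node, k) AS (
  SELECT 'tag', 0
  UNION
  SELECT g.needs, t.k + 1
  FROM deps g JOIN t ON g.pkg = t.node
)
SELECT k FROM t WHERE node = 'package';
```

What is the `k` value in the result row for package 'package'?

2

Base: (tag, k=0).
Iteration 1: edges from {tag} -> (clean, k=1), (fetch, k=1), (merge, k=1), (test, k=1).
Iteration 2: edges from {clean,fetch,merge,test} -> (package, k=2).
Iteration 3: edges from {package} -> (verify, k=3).
Iteration 4: no outgoing edges from {verify}; recursion stops.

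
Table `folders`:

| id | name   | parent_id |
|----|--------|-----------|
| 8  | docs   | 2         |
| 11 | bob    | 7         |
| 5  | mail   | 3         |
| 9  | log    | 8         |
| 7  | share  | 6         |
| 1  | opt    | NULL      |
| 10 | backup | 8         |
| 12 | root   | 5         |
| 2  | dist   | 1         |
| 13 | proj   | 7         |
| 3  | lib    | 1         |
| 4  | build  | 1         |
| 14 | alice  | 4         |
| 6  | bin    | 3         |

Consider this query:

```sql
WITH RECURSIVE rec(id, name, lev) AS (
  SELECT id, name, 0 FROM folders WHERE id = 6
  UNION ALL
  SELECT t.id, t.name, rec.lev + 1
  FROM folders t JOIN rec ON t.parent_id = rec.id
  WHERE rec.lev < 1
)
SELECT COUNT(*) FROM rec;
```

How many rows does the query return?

Base: id=6 (bin) at lev 0.
Iteration 1: rows with parent_id in {6} -> share (id 7, lev 1).
Iteration 2: lev < 1 fails for all current rows; recursion stops.
Total rows emitted: 2.

2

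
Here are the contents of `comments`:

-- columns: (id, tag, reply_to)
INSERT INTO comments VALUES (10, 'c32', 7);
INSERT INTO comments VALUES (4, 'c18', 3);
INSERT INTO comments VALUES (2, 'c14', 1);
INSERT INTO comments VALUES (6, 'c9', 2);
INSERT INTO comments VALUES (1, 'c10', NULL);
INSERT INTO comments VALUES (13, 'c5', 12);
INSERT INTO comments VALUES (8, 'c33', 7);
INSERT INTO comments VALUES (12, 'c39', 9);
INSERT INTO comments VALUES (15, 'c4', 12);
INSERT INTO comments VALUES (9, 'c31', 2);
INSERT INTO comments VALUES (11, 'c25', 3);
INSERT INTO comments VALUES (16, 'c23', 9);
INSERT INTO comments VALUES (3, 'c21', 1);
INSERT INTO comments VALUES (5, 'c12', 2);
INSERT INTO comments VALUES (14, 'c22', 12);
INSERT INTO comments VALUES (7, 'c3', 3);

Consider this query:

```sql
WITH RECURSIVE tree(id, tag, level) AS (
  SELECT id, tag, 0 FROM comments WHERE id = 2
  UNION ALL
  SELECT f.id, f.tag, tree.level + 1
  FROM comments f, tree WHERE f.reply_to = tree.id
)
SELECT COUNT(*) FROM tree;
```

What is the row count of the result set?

Base: id=2 (c14) at level 0.
Iteration 1: rows with reply_to in {2} -> c12 (id 5, level 1), c9 (id 6, level 1), c31 (id 9, level 1).
Iteration 2: rows with reply_to in {5,6,9} -> c39 (id 12, level 2), c23 (id 16, level 2).
Iteration 3: rows with reply_to in {12,16} -> c5 (id 13, level 3), c22 (id 14, level 3), c4 (id 15, level 3).
Iteration 4: no rows with reply_to in {13,14,15}; recursion stops.
Total rows emitted: 9.

9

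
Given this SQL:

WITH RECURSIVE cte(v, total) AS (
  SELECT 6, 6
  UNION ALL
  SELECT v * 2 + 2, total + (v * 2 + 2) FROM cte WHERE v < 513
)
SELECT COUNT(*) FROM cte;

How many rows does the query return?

8

Base: v=6, total=6.
Iteration 1: 6 < 513 holds -> v = 6 * 2 + 2 = 14, total = 6 + 14 = 20.
Iteration 2: 14 < 513 holds -> v = 14 * 2 + 2 = 30, total = 20 + 30 = 50.
Iteration 3: 30 < 513 holds -> v = 30 * 2 + 2 = 62, total = 50 + 62 = 112.
Iteration 4: 62 < 513 holds -> v = 62 * 2 + 2 = 126, total = 112 + 126 = 238.
Iteration 5: 126 < 513 holds -> v = 126 * 2 + 2 = 254, total = 238 + 254 = 492.
Iteration 6: 254 < 513 holds -> v = 254 * 2 + 2 = 510, total = 492 + 510 = 1002.
Iteration 7: 510 < 513 holds -> v = 510 * 2 + 2 = 1022, total = 1002 + 1022 = 2024.
Iteration 8: 1022 < 513 fails; recursion stops.
Total rows emitted: 8.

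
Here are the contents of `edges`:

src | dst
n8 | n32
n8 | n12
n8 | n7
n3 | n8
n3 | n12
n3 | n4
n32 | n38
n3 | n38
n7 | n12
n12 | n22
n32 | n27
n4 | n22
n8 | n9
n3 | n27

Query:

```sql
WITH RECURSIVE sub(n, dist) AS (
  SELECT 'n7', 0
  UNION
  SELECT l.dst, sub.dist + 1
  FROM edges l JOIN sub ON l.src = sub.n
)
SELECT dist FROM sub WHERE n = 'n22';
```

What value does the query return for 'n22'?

Base: (n7, dist=0).
Iteration 1: edges from {n7} -> (n12, dist=1).
Iteration 2: edges from {n12} -> (n22, dist=2).
Iteration 3: no outgoing edges from {n22}; recursion stops.

2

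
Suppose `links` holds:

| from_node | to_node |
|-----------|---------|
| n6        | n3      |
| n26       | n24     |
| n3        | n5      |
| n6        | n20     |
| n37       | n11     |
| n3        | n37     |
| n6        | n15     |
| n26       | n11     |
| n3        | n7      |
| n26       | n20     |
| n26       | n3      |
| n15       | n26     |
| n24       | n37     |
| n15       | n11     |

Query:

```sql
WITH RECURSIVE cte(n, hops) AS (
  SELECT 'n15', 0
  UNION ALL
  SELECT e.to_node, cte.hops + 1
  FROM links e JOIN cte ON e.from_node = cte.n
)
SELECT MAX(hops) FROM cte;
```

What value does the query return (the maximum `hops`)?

Base: (n15, hops=0).
Iteration 1: edges from {n15} -> (n11, hops=1), (n26, hops=1).
Iteration 2: edges from {n11,n26} -> (n11, hops=2), (n20, hops=2), (n24, hops=2), (n3, hops=2).
Iteration 3: edges from {n11,n20,n24,n3} -> (n37, hops=3) x2, (n5, hops=3), (n7, hops=3). [UNION ALL keeps all 4 new rows, including repeats]
Iteration 4: edges from {n37,n5,n7} -> (n11, hops=4) x2. [UNION ALL keeps all 2 new rows, including repeats]
Iteration 5: no outgoing edges from {n11}; recursion stops.
hops values: 0, 1, 1, 2, 2, 2, 2, 3, 3, 3, 3, 4, 4; the maximum is 4.

4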